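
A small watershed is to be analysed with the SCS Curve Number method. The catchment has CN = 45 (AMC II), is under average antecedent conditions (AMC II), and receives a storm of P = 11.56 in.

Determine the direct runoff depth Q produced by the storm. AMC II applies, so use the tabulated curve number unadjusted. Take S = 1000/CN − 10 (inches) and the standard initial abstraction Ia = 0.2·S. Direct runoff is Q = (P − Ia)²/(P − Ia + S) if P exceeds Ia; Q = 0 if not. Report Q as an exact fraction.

Q = 4206601/1080225 in ≈ 3.894 in

Average conditions: CN = 45 (no AMC adjustment).
Max retention: S = 1000/45 − 10 = 110/9 in (≈ 12.222 in)
Ia = 0.2S: 0.2·12.222 = 2.444 in (exactly 22/9)
Excess rainfall: 11.560 − 2.444 = 9.116 in; P > Ia so Q > 0
Q = (2051/225)²/((2051/225) + 110/9) = (4206601/50625)/(4801/225) = 4206601/1080225 in ≈ 3.894 in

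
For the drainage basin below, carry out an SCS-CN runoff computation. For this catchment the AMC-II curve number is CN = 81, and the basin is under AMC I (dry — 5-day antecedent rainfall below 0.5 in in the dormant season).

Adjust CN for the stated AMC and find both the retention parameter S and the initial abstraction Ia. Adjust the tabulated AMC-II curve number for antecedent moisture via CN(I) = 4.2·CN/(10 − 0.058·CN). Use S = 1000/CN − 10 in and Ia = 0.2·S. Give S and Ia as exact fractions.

S = 9500/1701 in ≈ 5.585 in; Ia = 1900/1701 in ≈ 1.117 in

Adjust CN=81 to AMC I: 4.2·81/(10 − 0.058·81) → (1701/5) ÷ (2651/500) = 170100/2651 ≈ 64.164
S = 1000/(170100/2651) − 10 = 9500/1701 in ≈ 5.585 in
Initial abstraction Ia = S/5 = (9500/1701)/5 = 1900/1701 ≈ 1.117 in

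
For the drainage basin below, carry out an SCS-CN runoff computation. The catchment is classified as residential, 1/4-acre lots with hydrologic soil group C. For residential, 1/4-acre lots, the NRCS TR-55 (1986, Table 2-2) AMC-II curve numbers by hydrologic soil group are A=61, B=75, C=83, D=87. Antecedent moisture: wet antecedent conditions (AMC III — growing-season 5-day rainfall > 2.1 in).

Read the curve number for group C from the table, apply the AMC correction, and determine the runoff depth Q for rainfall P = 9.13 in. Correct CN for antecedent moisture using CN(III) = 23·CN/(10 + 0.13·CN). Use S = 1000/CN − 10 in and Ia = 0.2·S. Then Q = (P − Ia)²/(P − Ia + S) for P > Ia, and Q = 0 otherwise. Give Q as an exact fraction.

Q = 2920397312889/358685255300 in ≈ 8.142 in

NRCS table: residential, 1/4-acre lots, soil group C → CN(II) = 83
Wet (AMC III): CN(III) = 23·83/(10 + 0.13·83) = 1909/(2079/100) = 190900/2079 ≈ 91.823
Max retention: S = 1000/(190900/2079) − 10 = 1700/1909 in (≈ 0.891 in)
Ia = 0.2S: 0.2·0.891 = 0.178 in (exactly 340/1909)
P − Ia = 9.130 − 0.178 = 1708917/190900 ≈ 8.952 in (> 0, runoff occurs)
Q = (1708917/190900)²/((1708917/190900) + 1700/1909) = (2920397312889/36442810000)/(1878917/190900) = 2920397312889/358685255300 in ≈ 8.142 in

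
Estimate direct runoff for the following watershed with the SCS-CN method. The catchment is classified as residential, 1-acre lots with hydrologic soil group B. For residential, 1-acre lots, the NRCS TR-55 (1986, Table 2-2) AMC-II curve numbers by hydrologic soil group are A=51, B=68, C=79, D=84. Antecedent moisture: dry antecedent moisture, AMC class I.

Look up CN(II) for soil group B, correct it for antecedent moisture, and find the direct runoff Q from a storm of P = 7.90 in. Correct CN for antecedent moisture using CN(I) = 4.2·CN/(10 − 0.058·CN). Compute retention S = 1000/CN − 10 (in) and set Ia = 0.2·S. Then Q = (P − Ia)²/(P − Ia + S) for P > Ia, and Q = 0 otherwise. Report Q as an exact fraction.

NRCS table: residential, 1-acre lots, soil group B → CN(II) = 68
Dry (AMC I): CN(I) = 4.2·68/(10 − 0.058·68) = (1428/5)/(757/125) = 35700/757 ≈ 47.160
Retention S: 1000/CN − 10 with CN=47.160 → S = 4000/357 ≈ 11.204 in
Initial abstraction Ia = S/5 = (4000/357)/5 = 800/357 ≈ 2.241 in
Since P=7.900 > Ia=2.241: effective rainfall P−Ia = 20203/3570 in
Q: (20203/3570)² ÷ (60203/3570) = 408161209/214924710 in (≈ 1.899 in)

Q = 408161209/214924710 in ≈ 1.899 in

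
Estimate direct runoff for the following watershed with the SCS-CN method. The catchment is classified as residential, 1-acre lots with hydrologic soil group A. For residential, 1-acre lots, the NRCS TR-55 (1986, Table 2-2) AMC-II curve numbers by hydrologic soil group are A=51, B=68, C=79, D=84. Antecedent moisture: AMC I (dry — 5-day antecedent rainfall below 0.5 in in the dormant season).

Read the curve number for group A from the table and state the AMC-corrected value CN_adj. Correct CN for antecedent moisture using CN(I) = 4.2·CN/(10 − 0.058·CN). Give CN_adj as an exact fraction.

NRCS table: residential, 1-acre lots, soil group A → CN(II) = 51
Adjust CN=51 to AMC I: 4.2·51/(10 − 0.058·51) → (1071/5) ÷ (3521/500) = 15300/503 ≈ 30.417

CN_adj = 15300/503 ≈ 30.417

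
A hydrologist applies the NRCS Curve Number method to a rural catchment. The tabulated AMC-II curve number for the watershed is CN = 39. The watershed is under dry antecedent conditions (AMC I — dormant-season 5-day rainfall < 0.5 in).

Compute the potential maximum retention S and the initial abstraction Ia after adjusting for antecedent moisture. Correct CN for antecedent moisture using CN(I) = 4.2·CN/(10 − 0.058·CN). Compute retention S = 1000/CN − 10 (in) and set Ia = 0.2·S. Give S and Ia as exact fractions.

Adjust CN=39 to AMC I: 4.2·39/(10 − 0.058·39) → (819/5) ÷ (3869/500) = 81900/3869 ≈ 21.168
S = 1000/(81900/3869) − 10 = 30500/819 in ≈ 37.241 in
Ia = 0.2·(30500/819) = 6100/819 in ≈ 7.448 in

S = 30500/819 in ≈ 37.241 in; Ia = 6100/819 in ≈ 7.448 in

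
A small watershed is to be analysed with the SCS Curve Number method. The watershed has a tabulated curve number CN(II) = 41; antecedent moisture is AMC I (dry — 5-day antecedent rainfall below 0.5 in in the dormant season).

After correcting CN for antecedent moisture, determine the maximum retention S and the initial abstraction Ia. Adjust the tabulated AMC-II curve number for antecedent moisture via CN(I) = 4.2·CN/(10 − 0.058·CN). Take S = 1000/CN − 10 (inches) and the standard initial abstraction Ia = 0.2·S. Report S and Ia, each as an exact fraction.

Dry (AMC I): CN(I) = 4.2·41/(10 − 0.058·41) = (861/5)/(3811/500) = 86100/3811 ≈ 22.592
Retention S: 1000/CN − 10 with CN=22.592 → S = 29500/861 ≈ 34.262 in
Initial abstraction Ia = S/5 = (29500/861)/5 = 5900/861 ≈ 6.852 in

S = 29500/861 in ≈ 34.262 in; Ia = 5900/861 in ≈ 6.852 in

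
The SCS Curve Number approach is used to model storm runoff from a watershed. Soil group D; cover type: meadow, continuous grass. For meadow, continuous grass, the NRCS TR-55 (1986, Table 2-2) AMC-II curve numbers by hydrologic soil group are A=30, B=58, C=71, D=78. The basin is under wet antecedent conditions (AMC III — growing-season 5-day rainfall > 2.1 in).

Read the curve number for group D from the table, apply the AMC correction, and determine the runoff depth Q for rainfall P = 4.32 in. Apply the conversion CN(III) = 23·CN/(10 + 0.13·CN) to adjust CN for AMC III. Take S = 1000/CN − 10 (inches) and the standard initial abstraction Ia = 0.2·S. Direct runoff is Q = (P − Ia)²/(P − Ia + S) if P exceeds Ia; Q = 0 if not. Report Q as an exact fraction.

Q = 2087393344/666448575 in ≈ 3.132 in

NRCS table: meadow, continuous grass, soil group D → CN(II) = 78
Adjust CN=78 to AMC III: 23·78/(10 + 0.13·78) → 1794 ÷ (1007/50) = 89700/1007 ≈ 89.076
Max retention: S = 1000/(89700/1007) − 10 = 1100/897 in (≈ 1.226 in)
Ia = 0.2·(1100/897) = 220/897 in ≈ 0.245 in
Excess rainfall: 4.320 − 0.245 = 4.075 in; P > Ia so Q > 0
Q = (91376/22425)²/((91376/22425) + 1100/897) = (8349573376/502880625)/(118876/22425) = 2087393344/666448575 in ≈ 3.132 in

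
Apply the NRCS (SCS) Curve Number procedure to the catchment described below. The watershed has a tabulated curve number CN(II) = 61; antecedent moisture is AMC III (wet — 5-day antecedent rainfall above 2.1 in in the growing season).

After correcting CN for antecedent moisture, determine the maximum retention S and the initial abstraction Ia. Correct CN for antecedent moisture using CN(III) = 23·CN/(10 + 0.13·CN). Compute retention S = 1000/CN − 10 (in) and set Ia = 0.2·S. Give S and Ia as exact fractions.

S = 3900/1403 in ≈ 2.780 in; Ia = 780/1403 in ≈ 0.556 in

CN(III) from CN(II)=61: (23·61)/(10 + 0.13·61) = 140300/1793 ≈ 78.249
S = 1000/(140300/1793) − 10 = 3900/1403 in ≈ 2.780 in
Initial abstraction Ia = S/5 = (3900/1403)/5 = 780/1403 ≈ 0.556 in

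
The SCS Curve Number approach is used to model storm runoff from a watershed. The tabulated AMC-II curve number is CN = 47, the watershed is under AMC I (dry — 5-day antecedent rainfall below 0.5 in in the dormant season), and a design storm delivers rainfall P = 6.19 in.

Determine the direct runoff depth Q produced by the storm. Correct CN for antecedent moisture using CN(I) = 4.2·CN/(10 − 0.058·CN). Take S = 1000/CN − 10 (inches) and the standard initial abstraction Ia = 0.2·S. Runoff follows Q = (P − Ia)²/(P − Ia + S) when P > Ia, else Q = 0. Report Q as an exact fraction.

Q = 6553388209/269545061100 in ≈ 0.024 in

CN(I) from CN(II)=47: (4.2·47)/(10 − 0.058·47) = 98700/3637 ≈ 27.138
S = 1000/(98700/3637) − 10 = 26500/987 in ≈ 26.849 in
Ia = 0.2·(26500/987) = 5300/987 in ≈ 5.370 in
P − Ia = 6.190 − 5.370 = 80953/98700 ≈ 0.820 in (> 0, runoff occurs)
Runoff Q = (P−Ia)²/(P−Ia+S) = (0.820)²/(0.820+26.849) = 6553388209/269545061100 ≈ 0.024 in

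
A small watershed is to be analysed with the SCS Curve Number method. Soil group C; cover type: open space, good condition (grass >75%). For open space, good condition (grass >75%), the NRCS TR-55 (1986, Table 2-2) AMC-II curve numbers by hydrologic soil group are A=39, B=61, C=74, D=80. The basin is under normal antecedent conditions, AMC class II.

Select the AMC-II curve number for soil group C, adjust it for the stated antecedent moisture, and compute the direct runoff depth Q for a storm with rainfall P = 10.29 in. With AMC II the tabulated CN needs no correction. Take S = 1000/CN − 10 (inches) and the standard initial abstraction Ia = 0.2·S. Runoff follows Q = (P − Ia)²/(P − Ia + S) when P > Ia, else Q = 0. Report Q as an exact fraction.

Q = 1258333729/179350100 in ≈ 7.016 in

NRCS table: open space, good condition (grass >75%), soil group C → CN(II) = 74
CN(II) = 74; AMC II needs no correction.
S = 1000/74 − 10 = 130/37 in ≈ 3.514 in
Initial abstraction Ia = S/5 = (130/37)/5 = 26/37 ≈ 0.703 in
Excess rainfall: 10.290 − 0.703 = 9.587 in; P > Ia so Q > 0
Q = (35473/3700)²/((35473/3700) + 130/37) = (1258333729/13690000)/(48473/3700) = 1258333729/179350100 in ≈ 7.016 in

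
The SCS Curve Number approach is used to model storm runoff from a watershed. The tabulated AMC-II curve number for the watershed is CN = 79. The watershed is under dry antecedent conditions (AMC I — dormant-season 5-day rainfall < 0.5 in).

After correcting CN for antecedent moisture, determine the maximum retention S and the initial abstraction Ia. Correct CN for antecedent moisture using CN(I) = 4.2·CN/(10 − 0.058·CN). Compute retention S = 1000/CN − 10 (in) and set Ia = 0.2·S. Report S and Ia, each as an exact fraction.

S = 500/79 in ≈ 6.329 in; Ia = 100/79 in ≈ 1.266 in

CN(I) from CN(II)=79: (4.2·79)/(10 − 0.058·79) = 7900/129 ≈ 61.240
S = 1000/(7900/129) − 10 = 500/79 in ≈ 6.329 in
Initial abstraction Ia = S/5 = (500/79)/5 = 100/79 ≈ 1.266 in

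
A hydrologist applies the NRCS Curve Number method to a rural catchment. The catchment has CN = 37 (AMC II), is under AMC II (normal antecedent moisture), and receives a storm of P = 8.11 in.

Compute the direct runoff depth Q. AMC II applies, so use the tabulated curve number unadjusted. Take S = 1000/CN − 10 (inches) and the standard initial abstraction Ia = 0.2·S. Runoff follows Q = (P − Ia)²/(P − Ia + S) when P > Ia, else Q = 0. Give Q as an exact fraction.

Average conditions: CN = 37 (no AMC adjustment).
S = 1000/37 − 10 = 630/37 in ≈ 17.027 in
Initial abstraction Ia = S/5 = (630/37)/5 = 126/37 ≈ 3.405 in
Excess rainfall: 8.110 − 3.405 = 4.705 in; P > Ia so Q > 0
Q = (17407/3700)²/((17407/3700) + 630/37) = (303003649/13690000)/(80407/3700) = 303003649/297505900 in ≈ 1.018 in

Q = 303003649/297505900 in ≈ 1.018 in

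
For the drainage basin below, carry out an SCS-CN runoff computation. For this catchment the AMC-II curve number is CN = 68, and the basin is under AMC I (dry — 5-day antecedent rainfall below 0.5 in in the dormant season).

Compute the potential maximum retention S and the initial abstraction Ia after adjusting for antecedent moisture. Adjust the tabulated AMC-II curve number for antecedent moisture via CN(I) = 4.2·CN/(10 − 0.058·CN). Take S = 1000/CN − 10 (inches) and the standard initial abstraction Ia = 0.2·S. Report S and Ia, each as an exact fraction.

S = 4000/357 in ≈ 11.204 in; Ia = 800/357 in ≈ 2.241 in

CN(I) from CN(II)=68: (4.2·68)/(10 − 0.058·68) = 35700/757 ≈ 47.160
Retention S: 1000/CN − 10 with CN=47.160 → S = 4000/357 ≈ 11.204 in
Initial abstraction Ia = S/5 = (4000/357)/5 = 800/357 ≈ 2.241 in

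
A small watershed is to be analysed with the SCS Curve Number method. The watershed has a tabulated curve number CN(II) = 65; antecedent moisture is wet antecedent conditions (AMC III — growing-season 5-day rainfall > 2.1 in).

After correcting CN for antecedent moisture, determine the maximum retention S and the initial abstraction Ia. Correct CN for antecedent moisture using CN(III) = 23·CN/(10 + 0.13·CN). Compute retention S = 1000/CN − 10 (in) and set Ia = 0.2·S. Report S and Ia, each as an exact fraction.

S = 700/299 in ≈ 2.341 in; Ia = 140/299 in ≈ 0.468 in

CN(III) from CN(II)=65: (23·65)/(10 + 0.13·65) = 29900/369 ≈ 81.030
S = 1000/(29900/369) − 10 = 700/299 in ≈ 2.341 in
Ia = 0.2·(700/299) = 140/299 in ≈ 0.468 in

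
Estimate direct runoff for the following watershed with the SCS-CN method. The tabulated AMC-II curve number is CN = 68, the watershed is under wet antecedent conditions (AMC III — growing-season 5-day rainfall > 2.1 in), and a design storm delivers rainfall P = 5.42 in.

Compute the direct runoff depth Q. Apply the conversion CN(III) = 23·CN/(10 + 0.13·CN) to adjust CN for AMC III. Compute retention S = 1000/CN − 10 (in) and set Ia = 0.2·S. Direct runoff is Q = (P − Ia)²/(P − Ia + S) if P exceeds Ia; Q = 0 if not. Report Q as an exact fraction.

Adjust CN=68 to AMC III: 23·68/(10 + 0.13·68) → 1564 ÷ (471/25) = 39100/471 ≈ 83.015
S = 1000/(39100/471) − 10 = 800/391 in ≈ 2.046 in
Ia = 0.2S: 0.2·2.046 = 0.409 in (exactly 160/391)
Since P=5.420 > Ia=0.409: effective rainfall P−Ia = 97961/19550 in
Q: (97961/19550)² ÷ (137961/19550) = 9596357521/2697137550 in (≈ 3.558 in)

Q = 9596357521/2697137550 in ≈ 3.558 in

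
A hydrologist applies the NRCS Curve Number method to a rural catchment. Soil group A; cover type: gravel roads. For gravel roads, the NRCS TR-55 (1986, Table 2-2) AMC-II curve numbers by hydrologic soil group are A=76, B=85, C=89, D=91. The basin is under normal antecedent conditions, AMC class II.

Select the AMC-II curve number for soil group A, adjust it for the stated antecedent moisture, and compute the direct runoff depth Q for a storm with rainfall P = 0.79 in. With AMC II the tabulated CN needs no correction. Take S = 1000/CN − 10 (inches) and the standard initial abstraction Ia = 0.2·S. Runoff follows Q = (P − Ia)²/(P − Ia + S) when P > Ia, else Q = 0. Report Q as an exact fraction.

Q = 90601/11971900 in ≈ 0.008 in

NRCS table: gravel roads, soil group A → CN(II) = 76
AMC II — tabulated CN = 76 applies directly.
S = 1000/76 − 10 = 60/19 in ≈ 3.158 in
Initial abstraction Ia = S/5 = (60/19)/5 = 12/19 ≈ 0.632 in
Excess rainfall: 0.790 − 0.632 = 0.158 in; P > Ia so Q > 0
Q = (301/1900)²/((301/1900) + 60/19) = (90601/3610000)/(6301/1900) = 90601/11971900 in ≈ 0.008 in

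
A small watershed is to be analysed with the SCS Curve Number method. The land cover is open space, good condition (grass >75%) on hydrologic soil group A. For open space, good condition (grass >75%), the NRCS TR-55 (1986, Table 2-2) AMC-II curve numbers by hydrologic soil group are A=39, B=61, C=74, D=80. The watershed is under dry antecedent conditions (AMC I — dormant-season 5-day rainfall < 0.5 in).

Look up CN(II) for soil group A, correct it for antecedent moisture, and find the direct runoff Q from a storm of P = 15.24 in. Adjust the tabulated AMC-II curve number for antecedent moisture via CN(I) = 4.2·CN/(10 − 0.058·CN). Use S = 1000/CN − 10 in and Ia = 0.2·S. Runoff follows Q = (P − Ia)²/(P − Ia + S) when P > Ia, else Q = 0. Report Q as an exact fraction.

Q = 25452692521/18878748525 in ≈ 1.348 in

NRCS table: open space, good condition (grass >75%), soil group A → CN(II) = 39
Adjust CN=39 to AMC I: 4.2·39/(10 − 0.058·39) → (819/5) ÷ (3869/500) = 81900/3869 ≈ 21.168
Retention S: 1000/CN − 10 with CN=21.168 → S = 30500/819 ≈ 37.241 in
Ia = 0.2S: 0.2·37.241 = 7.448 in (exactly 6100/819)
P − Ia = 15.240 − 7.448 = 159539/20475 ≈ 7.792 in (> 0, runoff occurs)
Runoff Q = (P−Ia)²/(P−Ia+S) = (7.792)²/(7.792+37.241) = 25452692521/18878748525 ≈ 1.348 in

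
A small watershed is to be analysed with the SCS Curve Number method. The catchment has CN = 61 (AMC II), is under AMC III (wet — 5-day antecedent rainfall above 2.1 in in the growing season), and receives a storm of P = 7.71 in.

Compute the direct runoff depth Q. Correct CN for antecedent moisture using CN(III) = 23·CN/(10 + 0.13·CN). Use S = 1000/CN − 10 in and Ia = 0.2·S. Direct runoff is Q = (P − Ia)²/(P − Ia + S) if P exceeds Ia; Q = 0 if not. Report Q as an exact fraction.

Q = 111937754041/21726437100 in ≈ 5.152 in

CN(III) from CN(II)=61: (23·61)/(10 + 0.13·61) = 140300/1793 ≈ 78.249
Max retention: S = 1000/(140300/1793) − 10 = 3900/1403 in (≈ 2.780 in)
Ia = 0.2·(3900/1403) = 780/1403 in ≈ 0.556 in
Excess rainfall: 7.710 − 0.556 = 7.154 in; P > Ia so Q > 0
Q: (1003713/140300)² ÷ (1393713/140300) = 111937754041/21726437100 in (≈ 5.152 in)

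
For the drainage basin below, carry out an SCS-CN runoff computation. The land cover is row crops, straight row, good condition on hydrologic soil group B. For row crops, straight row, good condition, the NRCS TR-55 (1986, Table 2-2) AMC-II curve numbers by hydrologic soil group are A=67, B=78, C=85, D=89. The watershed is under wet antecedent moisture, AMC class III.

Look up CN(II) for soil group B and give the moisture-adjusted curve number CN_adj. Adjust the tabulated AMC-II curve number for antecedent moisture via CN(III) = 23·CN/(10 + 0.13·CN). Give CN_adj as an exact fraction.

NRCS table: row crops, straight row, good condition, soil group B → CN(II) = 78
Wet (AMC III): CN(III) = 23·78/(10 + 0.13·78) = 1794/(1007/50) = 89700/1007 ≈ 89.076

CN_adj = 89700/1007 ≈ 89.076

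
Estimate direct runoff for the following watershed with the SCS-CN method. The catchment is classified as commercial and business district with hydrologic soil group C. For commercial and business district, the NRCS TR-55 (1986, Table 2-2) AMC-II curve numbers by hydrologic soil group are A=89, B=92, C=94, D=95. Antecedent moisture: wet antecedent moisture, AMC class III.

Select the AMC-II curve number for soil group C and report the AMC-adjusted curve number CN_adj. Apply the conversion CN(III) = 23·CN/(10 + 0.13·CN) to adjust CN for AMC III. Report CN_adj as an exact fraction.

NRCS table: commercial and business district, soil group C → CN(II) = 94
CN(III) from CN(II)=94: (23·94)/(10 + 0.13·94) = 108100/1111 ≈ 97.300

CN_adj = 108100/1111 ≈ 97.300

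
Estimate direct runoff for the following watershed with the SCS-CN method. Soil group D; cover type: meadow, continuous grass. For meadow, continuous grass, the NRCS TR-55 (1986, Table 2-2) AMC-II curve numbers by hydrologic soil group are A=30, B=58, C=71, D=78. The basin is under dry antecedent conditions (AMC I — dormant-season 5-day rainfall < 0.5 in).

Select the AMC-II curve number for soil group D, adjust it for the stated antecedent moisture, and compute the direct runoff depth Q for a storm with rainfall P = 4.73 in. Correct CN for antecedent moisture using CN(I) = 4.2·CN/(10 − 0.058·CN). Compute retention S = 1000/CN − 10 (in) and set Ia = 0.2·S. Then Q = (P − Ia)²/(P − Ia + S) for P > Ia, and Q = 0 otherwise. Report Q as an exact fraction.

NRCS table: meadow, continuous grass, soil group D → CN(II) = 78
Dry (AMC I): CN(I) = 4.2·78/(10 − 0.058·78) = (1638/5)/(1369/250) = 81900/1369 ≈ 59.825
Retention S: 1000/CN − 10 with CN=59.825 → S = 5500/819 ≈ 6.716 in
Ia = 0.2S: 0.2·6.716 = 1.343 in (exactly 1100/819)
P − Ia = 4.730 − 1.343 = 277387/81900 ≈ 3.387 in (> 0, runoff occurs)
Runoff Q = (P−Ia)²/(P−Ia+S) = (3.387)²/(3.387+6.716) = 6994867979/6160272300 ≈ 1.135 in

Q = 6994867979/6160272300 in ≈ 1.135 in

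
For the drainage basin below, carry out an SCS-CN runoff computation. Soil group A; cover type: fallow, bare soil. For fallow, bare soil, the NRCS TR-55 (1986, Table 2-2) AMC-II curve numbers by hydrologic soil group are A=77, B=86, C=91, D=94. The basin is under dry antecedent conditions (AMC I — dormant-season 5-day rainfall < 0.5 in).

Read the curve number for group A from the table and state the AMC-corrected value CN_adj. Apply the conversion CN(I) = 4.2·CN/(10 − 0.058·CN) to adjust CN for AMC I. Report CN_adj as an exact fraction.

CN_adj = 161700/2767 ≈ 58.439

NRCS table: fallow, bare soil, soil group A → CN(II) = 77
Adjust CN=77 to AMC I: 4.2·77/(10 − 0.058·77) → (1617/5) ÷ (2767/500) = 161700/2767 ≈ 58.439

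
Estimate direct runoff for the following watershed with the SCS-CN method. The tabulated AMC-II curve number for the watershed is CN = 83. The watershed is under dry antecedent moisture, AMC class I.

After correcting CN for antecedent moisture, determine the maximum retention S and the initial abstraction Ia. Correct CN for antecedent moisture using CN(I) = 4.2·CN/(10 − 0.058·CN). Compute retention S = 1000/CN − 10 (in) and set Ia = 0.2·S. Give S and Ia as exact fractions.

S = 8500/1743 in ≈ 4.877 in; Ia = 1700/1743 in ≈ 0.975 in

Dry (AMC I): CN(I) = 4.2·83/(10 − 0.058·83) = (1743/5)/(2593/500) = 174300/2593 ≈ 67.219
Max retention: S = 1000/(174300/2593) − 10 = 8500/1743 in (≈ 4.877 in)
Ia = 0.2S: 0.2·4.877 = 0.975 in (exactly 1700/1743)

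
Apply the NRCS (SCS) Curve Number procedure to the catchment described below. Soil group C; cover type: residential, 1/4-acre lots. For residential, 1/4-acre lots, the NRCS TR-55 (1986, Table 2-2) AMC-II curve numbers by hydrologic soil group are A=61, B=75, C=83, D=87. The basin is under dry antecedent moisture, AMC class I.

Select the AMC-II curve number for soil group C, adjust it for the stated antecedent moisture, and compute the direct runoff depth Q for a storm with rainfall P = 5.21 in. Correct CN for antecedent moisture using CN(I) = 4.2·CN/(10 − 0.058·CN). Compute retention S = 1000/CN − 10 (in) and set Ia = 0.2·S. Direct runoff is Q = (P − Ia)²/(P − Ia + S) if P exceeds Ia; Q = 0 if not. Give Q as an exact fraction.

NRCS table: residential, 1/4-acre lots, soil group C → CN(II) = 83
Dry (AMC I): CN(I) = 4.2·83/(10 − 0.058·83) = (1743/5)/(2593/500) = 174300/2593 ≈ 67.219
Retention S: 1000/CN − 10 with CN=67.219 → S = 8500/1743 ≈ 4.877 in
Initial abstraction Ia = S/5 = (8500/1743)/5 = 1700/1743 ≈ 0.975 in
Excess rainfall: 5.210 − 0.975 = 4.235 in; P > Ia so Q > 0
Runoff Q = (P−Ia)²/(P−Ia+S) = (4.235)²/(4.235+4.877) = 544796038609/276806352900 ≈ 1.968 in

Q = 544796038609/276806352900 in ≈ 1.968 in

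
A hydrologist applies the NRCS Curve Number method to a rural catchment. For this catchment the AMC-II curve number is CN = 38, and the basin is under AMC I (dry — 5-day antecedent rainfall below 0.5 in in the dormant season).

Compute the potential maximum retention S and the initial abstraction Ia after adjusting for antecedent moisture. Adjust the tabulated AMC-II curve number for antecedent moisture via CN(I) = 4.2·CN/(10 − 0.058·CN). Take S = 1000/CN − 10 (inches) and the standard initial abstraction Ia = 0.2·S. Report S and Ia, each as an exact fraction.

S = 15500/399 in ≈ 38.847 in; Ia = 3100/399 in ≈ 7.769 in

Adjust CN=38 to AMC I: 4.2·38/(10 − 0.058·38) → (798/5) ÷ (1949/250) = 39900/1949 ≈ 20.472
S = 1000/(39900/1949) − 10 = 15500/399 in ≈ 38.847 in
Initial abstraction Ia = S/5 = (15500/399)/5 = 3100/399 ≈ 7.769 in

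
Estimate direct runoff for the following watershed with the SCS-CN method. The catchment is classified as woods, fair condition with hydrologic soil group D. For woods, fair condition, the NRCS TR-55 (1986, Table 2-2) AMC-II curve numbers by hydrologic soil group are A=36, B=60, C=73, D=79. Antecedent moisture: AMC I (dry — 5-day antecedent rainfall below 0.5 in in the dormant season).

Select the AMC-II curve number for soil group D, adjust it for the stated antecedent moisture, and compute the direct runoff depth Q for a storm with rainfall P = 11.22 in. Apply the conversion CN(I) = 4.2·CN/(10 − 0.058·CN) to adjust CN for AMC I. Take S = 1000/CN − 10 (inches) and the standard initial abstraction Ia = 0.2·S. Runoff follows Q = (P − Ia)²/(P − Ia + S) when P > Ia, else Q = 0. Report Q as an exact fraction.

NRCS table: woods, fair condition, soil group D → CN(II) = 79
Dry (AMC I): CN(I) = 4.2·79/(10 − 0.058·79) = (1659/5)/(2709/500) = 7900/129 ≈ 61.240
S = 1000/(7900/129) − 10 = 500/79 in ≈ 6.329 in
Ia = 0.2·(500/79) = 100/79 in ≈ 1.266 in
Since P=11.220 > Ia=1.266: effective rainfall P−Ia = 39319/3950 in
Runoff Q = (P−Ia)²/(P−Ia+S) = (9.954)²/(9.954+6.329) = 1545983761/254060050 ≈ 6.085 in

Q = 1545983761/254060050 in ≈ 6.085 in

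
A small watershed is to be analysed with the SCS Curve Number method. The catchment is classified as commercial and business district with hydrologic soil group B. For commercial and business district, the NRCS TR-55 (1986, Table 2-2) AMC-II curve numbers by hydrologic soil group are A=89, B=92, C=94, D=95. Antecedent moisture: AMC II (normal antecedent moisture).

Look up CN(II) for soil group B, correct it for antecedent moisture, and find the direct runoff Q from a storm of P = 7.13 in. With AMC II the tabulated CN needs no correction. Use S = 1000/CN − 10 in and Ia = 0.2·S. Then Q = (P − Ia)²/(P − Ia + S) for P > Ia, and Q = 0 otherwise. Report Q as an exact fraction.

Q = 255968001/41397700 in ≈ 6.183 in

NRCS table: commercial and business district, soil group B → CN(II) = 92
AMC II — tabulated CN = 92 applies directly.
Max retention: S = 1000/92 − 10 = 20/23 in (≈ 0.870 in)
Ia = 0.2·(20/23) = 4/23 in ≈ 0.174 in
Since P=7.130 > Ia=0.174: effective rainfall P−Ia = 15999/2300 in
Q: (15999/2300)² ÷ (17999/2300) = 255968001/41397700 in (≈ 6.183 in)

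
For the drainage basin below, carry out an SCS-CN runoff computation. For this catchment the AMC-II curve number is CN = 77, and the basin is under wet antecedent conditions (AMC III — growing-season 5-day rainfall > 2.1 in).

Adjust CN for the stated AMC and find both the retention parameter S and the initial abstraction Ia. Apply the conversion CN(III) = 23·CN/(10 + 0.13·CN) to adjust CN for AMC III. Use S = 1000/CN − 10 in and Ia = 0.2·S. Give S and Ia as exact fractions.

Adjust CN=77 to AMC III: 23·77/(10 + 0.13·77) → 1771 ÷ (2001/100) = 7700/87 ≈ 88.506
Max retention: S = 1000/(7700/87) − 10 = 100/77 in (≈ 1.299 in)
Ia = 0.2·(100/77) = 20/77 in ≈ 0.260 in

S = 100/77 in ≈ 1.299 in; Ia = 20/77 in ≈ 0.260 in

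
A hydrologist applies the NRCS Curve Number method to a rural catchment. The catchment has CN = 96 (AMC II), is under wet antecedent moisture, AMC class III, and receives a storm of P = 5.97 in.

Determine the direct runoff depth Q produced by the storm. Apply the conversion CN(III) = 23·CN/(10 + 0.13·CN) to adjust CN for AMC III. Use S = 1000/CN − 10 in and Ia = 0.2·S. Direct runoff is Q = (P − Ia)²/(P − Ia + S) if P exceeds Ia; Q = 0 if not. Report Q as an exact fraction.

Adjust CN=96 to AMC III: 23·96/(10 + 0.13·96) → 2208 ÷ (562/25) = 27600/281 ≈ 98.221
Retention S: 1000/CN − 10 with CN=98.221 → S = 25/138 ≈ 0.181 in
Ia = 0.2S: 0.2·0.181 = 0.036 in (exactly 5/138)
P − Ia = 5.970 − 0.036 = 40943/6900 ≈ 5.934 in (> 0, runoff occurs)
Q = (40943/6900)²/((40943/6900) + 25/138) = (1676329249/47610000)/(42193/6900) = 1676329249/291131700 in ≈ 5.758 in

Q = 1676329249/291131700 in ≈ 5.758 in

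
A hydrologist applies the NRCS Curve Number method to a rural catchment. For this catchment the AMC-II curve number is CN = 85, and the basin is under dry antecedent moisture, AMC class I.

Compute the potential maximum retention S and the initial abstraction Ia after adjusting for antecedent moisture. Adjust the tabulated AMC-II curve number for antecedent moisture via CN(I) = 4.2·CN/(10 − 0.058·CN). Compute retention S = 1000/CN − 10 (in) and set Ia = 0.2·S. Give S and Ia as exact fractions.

Adjust CN=85 to AMC I: 4.2·85/(10 − 0.058·85) → 357 ÷ (507/100) = 11900/169 ≈ 70.414
Max retention: S = 1000/(11900/169) − 10 = 500/119 in (≈ 4.202 in)
Initial abstraction Ia = S/5 = (500/119)/5 = 100/119 ≈ 0.840 in

S = 500/119 in ≈ 4.202 in; Ia = 100/119 in ≈ 0.840 in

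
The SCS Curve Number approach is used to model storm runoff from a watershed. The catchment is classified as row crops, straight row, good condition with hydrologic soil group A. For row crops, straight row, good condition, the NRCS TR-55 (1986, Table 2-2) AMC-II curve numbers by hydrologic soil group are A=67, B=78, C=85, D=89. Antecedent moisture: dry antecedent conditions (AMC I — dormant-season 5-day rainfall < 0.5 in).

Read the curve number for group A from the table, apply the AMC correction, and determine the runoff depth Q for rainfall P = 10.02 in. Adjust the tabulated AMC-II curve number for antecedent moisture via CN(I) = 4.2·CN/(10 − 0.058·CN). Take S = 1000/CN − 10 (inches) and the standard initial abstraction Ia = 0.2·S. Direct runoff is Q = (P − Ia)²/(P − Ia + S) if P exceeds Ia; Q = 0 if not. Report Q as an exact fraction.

Q = 32388840961/10669023050 in ≈ 3.036 in

NRCS table: row crops, straight row, good condition, soil group A → CN(II) = 67
CN(I) from CN(II)=67: (4.2·67)/(10 − 0.058·67) = 46900/1019 ≈ 46.026
S = 1000/(46900/1019) − 10 = 5500/469 in ≈ 11.727 in
Ia = 0.2S: 0.2·11.727 = 2.345 in (exactly 1100/469)
Since P=10.020 > Ia=2.345: effective rainfall P−Ia = 179969/23450 in
Q: (179969/23450)² ÷ (454969/23450) = 32388840961/10669023050 in (≈ 3.036 in)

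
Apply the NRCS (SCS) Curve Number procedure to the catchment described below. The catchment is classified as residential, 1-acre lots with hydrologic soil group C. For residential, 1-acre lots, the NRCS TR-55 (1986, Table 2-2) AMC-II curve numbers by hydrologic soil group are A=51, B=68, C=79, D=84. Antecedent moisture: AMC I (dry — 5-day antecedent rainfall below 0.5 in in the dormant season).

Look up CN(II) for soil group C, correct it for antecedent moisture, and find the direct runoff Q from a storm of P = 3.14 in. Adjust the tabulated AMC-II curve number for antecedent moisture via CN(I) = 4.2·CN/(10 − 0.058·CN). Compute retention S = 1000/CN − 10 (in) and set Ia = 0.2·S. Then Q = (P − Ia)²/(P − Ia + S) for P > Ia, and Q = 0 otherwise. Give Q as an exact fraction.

NRCS table: residential, 1-acre lots, soil group C → CN(II) = 79
Adjust CN=79 to AMC I: 4.2·79/(10 − 0.058·79) → (1659/5) ÷ (2709/500) = 7900/129 ≈ 61.240
S = 1000/(7900/129) − 10 = 500/79 in ≈ 6.329 in
Initial abstraction Ia = S/5 = (500/79)/5 = 100/79 ≈ 1.266 in
P − Ia = 3.140 − 1.266 = 7403/3950 ≈ 1.874 in (> 0, runoff occurs)
Q = (7403/3950)²/((7403/3950) + 500/79) = (54804409/15602500)/(32403/3950) = 54804409/127991850 in ≈ 0.428 in

Q = 54804409/127991850 in ≈ 0.428 in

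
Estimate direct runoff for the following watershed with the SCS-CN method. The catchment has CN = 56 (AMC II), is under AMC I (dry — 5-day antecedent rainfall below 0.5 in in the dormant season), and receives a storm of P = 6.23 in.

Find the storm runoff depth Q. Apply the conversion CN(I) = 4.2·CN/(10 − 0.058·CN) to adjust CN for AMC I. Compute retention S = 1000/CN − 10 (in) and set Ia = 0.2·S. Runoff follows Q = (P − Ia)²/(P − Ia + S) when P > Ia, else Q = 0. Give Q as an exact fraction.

Q = 1338169561/4580240700 in ≈ 0.292 in

CN(I) from CN(II)=56: (4.2·56)/(10 − 0.058·56) = 7350/211 ≈ 34.834
S = 1000/(7350/211) − 10 = 2750/147 in ≈ 18.707 in
Initial abstraction Ia = S/5 = (2750/147)/5 = 550/147 ≈ 3.741 in
Excess rainfall: 6.230 − 3.741 = 2.489 in; P > Ia so Q > 0
Runoff Q = (P−Ia)²/(P−Ia+S) = (2.489)²/(2.489+18.707) = 1338169561/4580240700 ≈ 0.292 in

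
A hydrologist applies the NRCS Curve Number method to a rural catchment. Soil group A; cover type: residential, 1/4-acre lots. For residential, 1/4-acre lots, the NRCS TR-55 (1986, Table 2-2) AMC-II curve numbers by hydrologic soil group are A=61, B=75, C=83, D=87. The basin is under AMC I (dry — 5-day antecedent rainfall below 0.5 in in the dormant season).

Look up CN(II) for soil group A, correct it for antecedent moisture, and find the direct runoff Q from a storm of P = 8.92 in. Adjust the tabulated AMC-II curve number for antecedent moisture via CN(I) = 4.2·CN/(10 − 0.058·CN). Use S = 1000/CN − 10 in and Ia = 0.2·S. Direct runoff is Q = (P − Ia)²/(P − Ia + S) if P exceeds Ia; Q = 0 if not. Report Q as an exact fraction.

NRCS table: residential, 1/4-acre lots, soil group A → CN(II) = 61
CN(I) from CN(II)=61: (4.2·61)/(10 − 0.058·61) = 42700/1077 ≈ 39.647
Max retention: S = 1000/(42700/1077) − 10 = 6500/427 in (≈ 15.222 in)
Initial abstraction Ia = S/5 = (6500/427)/5 = 1300/427 ≈ 3.044 in
Excess rainfall: 8.920 − 3.044 = 5.876 in; P > Ia so Q > 0
Q: (62721/10675)² ÷ (225221/10675) = 3933923841/2404234175 in (≈ 1.636 in)

Q = 3933923841/2404234175 in ≈ 1.636 in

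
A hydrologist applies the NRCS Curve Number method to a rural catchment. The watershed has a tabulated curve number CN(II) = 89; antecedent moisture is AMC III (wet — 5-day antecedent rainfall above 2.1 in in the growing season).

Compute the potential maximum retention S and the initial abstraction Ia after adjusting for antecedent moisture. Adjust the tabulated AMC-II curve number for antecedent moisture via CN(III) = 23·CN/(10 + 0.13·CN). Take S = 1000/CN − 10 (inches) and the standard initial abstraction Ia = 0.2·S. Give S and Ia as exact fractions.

Adjust CN=89 to AMC III: 23·89/(10 + 0.13·89) → 2047 ÷ (2157/100) = 204700/2157 ≈ 94.900
Retention S: 1000/CN − 10 with CN=94.900 → S = 1100/2047 ≈ 0.537 in
Ia = 0.2·(1100/2047) = 220/2047 in ≈ 0.107 in

S = 1100/2047 in ≈ 0.537 in; Ia = 220/2047 in ≈ 0.107 in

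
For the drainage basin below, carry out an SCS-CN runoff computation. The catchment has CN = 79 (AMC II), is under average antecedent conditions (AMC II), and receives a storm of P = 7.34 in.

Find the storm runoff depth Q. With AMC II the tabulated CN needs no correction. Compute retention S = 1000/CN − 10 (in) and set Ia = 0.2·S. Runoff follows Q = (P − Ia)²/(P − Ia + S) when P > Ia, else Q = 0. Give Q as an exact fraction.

Q = 723233449/147702350 in ≈ 4.897 in

AMC II — tabulated CN = 79 applies directly.
Retention S: 1000/CN − 10 with CN=79.000 → S = 210/79 ≈ 2.658 in
Initial abstraction Ia = S/5 = (210/79)/5 = 42/79 ≈ 0.532 in
Since P=7.340 > Ia=0.532: effective rainfall P−Ia = 26893/3950 in
Q: (26893/3950)² ÷ (37393/3950) = 723233449/147702350 in (≈ 4.897 in)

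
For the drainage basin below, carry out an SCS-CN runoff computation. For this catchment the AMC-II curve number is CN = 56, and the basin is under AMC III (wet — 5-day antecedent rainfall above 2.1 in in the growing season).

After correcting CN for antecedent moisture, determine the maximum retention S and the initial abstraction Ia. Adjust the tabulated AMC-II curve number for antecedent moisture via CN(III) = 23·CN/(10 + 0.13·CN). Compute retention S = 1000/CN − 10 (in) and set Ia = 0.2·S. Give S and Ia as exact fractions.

S = 550/161 in ≈ 3.416 in; Ia = 110/161 in ≈ 0.683 in

CN(III) from CN(II)=56: (23·56)/(10 + 0.13·56) = 4025/54 ≈ 74.537
Retention S: 1000/CN − 10 with CN=74.537 → S = 550/161 ≈ 3.416 in
Initial abstraction Ia = S/5 = (550/161)/5 = 110/161 ≈ 0.683 in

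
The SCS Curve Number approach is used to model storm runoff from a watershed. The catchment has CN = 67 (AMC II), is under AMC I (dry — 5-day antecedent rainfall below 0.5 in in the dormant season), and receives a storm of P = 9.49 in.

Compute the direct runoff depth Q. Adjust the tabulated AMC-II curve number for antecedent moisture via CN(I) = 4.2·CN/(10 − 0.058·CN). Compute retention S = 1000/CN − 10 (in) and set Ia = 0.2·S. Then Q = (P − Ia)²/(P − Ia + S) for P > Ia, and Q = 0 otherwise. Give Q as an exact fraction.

Dry (AMC I): CN(I) = 4.2·67/(10 − 0.058·67) = (1407/5)/(3057/500) = 46900/1019 ≈ 46.026
Max retention: S = 1000/(46900/1019) − 10 = 5500/469 in (≈ 11.727 in)
Ia = 0.2S: 0.2·11.727 = 2.345 in (exactly 1100/469)
Since P=9.490 > Ia=2.345: effective rainfall P−Ia = 335081/46900 in
Q: (335081/46900)² ÷ (885081/46900) = 112279276561/41510298900 in (≈ 2.705 in)

Q = 112279276561/41510298900 in ≈ 2.705 in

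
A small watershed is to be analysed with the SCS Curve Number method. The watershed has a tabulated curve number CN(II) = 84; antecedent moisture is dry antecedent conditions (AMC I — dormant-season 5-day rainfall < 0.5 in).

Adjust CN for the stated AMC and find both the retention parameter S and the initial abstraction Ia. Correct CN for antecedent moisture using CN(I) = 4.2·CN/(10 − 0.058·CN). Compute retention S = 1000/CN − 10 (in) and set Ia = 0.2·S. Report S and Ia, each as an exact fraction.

S = 2000/441 in ≈ 4.535 in; Ia = 400/441 in ≈ 0.907 in

CN(I) from CN(II)=84: (4.2·84)/(10 − 0.058·84) = 44100/641 ≈ 68.799
S = 1000/(44100/641) − 10 = 2000/441 in ≈ 4.535 in
Ia = 0.2·(2000/441) = 400/441 in ≈ 0.907 in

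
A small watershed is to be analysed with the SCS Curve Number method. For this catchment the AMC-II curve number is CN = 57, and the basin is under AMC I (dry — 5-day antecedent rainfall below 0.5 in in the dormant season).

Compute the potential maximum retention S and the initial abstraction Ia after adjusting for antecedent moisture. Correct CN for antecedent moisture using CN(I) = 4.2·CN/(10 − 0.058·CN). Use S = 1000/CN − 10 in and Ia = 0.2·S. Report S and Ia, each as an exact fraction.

S = 21500/1197 in ≈ 17.962 in; Ia = 4300/1197 in ≈ 3.592 in

Adjust CN=57 to AMC I: 4.2·57/(10 − 0.058·57) → (1197/5) ÷ (3347/500) = 119700/3347 ≈ 35.763
Retention S: 1000/CN − 10 with CN=35.763 → S = 21500/1197 ≈ 17.962 in
Ia = 0.2·(21500/1197) = 4300/1197 in ≈ 3.592 in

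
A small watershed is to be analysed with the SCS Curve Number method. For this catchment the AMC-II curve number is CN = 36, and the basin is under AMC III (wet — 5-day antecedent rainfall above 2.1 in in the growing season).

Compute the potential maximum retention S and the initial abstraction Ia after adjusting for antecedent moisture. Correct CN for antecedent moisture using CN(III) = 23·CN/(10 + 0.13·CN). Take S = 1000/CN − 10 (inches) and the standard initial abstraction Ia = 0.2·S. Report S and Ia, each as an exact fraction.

S = 1600/207 in ≈ 7.729 in; Ia = 320/207 in ≈ 1.546 in

Adjust CN=36 to AMC III: 23·36/(10 + 0.13·36) → 828 ÷ (367/25) = 20700/367 ≈ 56.403
Retention S: 1000/CN − 10 with CN=56.403 → S = 1600/207 ≈ 7.729 in
Initial abstraction Ia = S/5 = (1600/207)/5 = 320/207 ≈ 1.546 in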